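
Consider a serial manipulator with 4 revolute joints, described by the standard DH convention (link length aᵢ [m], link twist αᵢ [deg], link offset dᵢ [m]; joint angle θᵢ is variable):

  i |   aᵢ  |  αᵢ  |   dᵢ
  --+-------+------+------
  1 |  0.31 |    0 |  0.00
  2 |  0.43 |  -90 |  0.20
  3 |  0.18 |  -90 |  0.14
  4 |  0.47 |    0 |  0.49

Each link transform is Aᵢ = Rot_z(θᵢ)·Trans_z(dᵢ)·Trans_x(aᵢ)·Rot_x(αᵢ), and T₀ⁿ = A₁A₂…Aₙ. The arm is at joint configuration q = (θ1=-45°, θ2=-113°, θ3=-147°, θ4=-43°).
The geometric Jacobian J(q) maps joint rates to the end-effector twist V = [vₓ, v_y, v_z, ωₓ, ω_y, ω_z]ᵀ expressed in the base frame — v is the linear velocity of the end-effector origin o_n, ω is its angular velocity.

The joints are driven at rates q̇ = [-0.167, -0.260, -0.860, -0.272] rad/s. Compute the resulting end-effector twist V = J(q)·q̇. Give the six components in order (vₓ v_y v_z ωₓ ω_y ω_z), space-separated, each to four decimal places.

o_n = [0.1529, -0.7427, 0.8962]
J₁: ẑ×o_n = [0.7427, 0.1529, -0.0000], ω = ẑ
J2: z=[0.0000, 0.0000, 1.0000] o=[0.2192, -0.2192, 0.0000] → [0.5235, -0.0664, 0.0000, 0.0000, 0.0000, 1.0000]
J3: z=[0.3746, -0.9272, 0.0000] o=[-0.1795, -0.3803, 0.2000] → [-0.6455, -0.2608, 0.1724, 0.3746, -0.9272, 0.0000]
J4: z=[-0.5050, -0.2040, 0.8387] o=[0.0129, -0.4535, 0.2980] → [0.1205, 0.4194, 0.1746, -0.5050, -0.2040, 0.8387]
V = J·q̇ = [0.2622, 0.1019, -0.1957, -0.1848, 0.8529, -0.6551]

0.2622 0.1019 -0.1957 -0.1848 0.8529 -0.6551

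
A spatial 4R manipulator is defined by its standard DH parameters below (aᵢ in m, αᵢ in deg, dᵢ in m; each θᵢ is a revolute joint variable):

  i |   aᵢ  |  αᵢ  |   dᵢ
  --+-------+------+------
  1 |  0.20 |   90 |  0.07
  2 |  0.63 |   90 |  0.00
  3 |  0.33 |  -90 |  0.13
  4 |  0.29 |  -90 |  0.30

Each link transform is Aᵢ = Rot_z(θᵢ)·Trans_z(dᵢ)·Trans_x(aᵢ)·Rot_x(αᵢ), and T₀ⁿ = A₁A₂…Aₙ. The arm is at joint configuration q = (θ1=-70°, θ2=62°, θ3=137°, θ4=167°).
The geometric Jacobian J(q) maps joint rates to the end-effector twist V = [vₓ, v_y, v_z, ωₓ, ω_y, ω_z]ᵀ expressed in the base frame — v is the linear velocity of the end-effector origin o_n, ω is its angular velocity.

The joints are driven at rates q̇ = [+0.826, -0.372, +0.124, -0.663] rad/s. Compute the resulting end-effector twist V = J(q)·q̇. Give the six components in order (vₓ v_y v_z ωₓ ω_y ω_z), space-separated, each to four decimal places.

o_n = [0.3265, -0.3501, 0.3846]
J₁: ẑ×o_n = [0.3501, 0.3265, -0.0000], ω = ẑ
J2: z=[-0.9397, -0.3420, 0.0000] o=[0.0684, -0.1879, 0.0700] → [-0.1076, 0.2956, 0.2406, -0.9397, -0.3420, 0.0000]
J3: z=[0.3020, -0.8297, -0.4695] o=[0.1696, -0.4659, 0.6263] → [0.2549, -0.0007, 0.1652, 0.3020, -0.8297, -0.4695]
J4: z=[0.5777, 0.5510, -0.6022] o=[-0.0414, -0.5442, 0.3521] → [0.1348, -0.2403, -0.0905, 0.5777, 0.5510, -0.6022]
V = J·q̇ = [0.2714, 0.3189, -0.0090, 0.0040, -0.3410, 1.1670]

0.2714 0.3189 -0.0090 0.0040 -0.3410 1.1670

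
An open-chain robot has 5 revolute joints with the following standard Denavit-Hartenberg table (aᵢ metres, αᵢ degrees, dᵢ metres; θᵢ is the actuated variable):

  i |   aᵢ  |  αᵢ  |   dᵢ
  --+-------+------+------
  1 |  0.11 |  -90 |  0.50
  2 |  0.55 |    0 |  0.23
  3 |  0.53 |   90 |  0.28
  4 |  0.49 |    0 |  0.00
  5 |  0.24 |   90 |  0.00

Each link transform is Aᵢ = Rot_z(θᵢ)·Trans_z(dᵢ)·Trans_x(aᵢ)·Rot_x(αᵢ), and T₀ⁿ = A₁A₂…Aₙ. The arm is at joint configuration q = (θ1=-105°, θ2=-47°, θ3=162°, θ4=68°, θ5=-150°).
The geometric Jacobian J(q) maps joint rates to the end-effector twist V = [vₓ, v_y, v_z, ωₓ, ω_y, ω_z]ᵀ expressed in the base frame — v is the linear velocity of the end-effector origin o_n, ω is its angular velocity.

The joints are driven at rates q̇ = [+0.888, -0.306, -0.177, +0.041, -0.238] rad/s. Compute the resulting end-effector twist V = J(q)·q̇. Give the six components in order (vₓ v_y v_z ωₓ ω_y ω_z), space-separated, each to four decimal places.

0.2533 0.3604 0.0216 -0.4203 0.2975 0.9713

o_n = [0.6580, -0.3517, 0.2253]
J₁: ẑ×o_n = [0.3517, 0.6580, -0.0000], ω = ẑ
J2: z=[0.9659, -0.2588, 0.0000] o=[-0.0285, -0.1063, 0.5000] → [0.0711, 0.2654, -0.0594, 0.9659, -0.2588, 0.0000]
J3: z=[0.9659, -0.2588, 0.0000] o=[0.0966, -0.5281, 0.9022] → [0.1752, 0.6539, 0.3157, 0.9659, -0.2588, 0.0000]
J4: z=[-0.2346, -0.8754, -0.4226] o=[0.4250, -0.3842, 0.4219] → [0.1859, -0.1446, 0.1964, -0.2346, -0.8754, -0.4226]
J5: z=[-0.2346, -0.8754, -0.4226] o=[0.8840, -0.4269, 0.2555] → [0.0583, 0.0884, -0.2154, -0.2346, -0.8754, -0.4226]
V = J·q̇ = [0.2533, 0.3604, 0.0216, -0.4203, 0.2975, 0.9713]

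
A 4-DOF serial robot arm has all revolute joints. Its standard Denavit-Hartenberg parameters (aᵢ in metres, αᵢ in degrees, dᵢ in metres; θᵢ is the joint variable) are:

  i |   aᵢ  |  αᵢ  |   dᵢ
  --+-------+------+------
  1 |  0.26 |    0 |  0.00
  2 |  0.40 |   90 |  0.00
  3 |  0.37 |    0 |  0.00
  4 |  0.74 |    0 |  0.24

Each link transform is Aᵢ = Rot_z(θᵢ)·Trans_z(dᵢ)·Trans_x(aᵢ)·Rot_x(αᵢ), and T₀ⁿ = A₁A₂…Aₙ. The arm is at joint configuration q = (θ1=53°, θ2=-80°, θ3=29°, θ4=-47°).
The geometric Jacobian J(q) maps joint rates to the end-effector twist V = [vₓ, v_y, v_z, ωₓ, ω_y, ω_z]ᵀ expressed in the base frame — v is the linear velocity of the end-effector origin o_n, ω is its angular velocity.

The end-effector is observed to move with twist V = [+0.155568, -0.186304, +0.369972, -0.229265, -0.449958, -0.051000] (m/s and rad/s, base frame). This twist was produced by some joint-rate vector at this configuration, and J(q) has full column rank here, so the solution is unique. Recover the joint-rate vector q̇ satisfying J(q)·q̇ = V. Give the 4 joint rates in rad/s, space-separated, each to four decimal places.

-0.5000 0.4490 0.0450 0.4600

o_n = [1.3193, -0.6542, -0.0493]
J₁: ẑ×o_n = [0.6542, 1.3193, -0.0000], ω = ẑ
J2: z=[0.0000, 0.0000, 1.0000] o=[0.1565, 0.2076, 0.0000] → [0.8619, 1.1629, -0.0000, 0.0000, 0.0000, 1.0000]
J3: z=[-0.4540, -0.8910, 0.0000] o=[0.5129, 0.0260, 0.0000] → [0.0439, -0.0224, 1.0274, -0.4540, -0.8910, 0.0000]
J4: z=[-0.4540, -0.8910, 0.0000] o=[0.8012, -0.1209, 0.1794] → [0.2037, -0.1038, 0.7038, -0.4540, -0.8910, 0.0000]
q̇ = J⁺·V = [-0.5000, 0.4490, 0.0450, 0.4600]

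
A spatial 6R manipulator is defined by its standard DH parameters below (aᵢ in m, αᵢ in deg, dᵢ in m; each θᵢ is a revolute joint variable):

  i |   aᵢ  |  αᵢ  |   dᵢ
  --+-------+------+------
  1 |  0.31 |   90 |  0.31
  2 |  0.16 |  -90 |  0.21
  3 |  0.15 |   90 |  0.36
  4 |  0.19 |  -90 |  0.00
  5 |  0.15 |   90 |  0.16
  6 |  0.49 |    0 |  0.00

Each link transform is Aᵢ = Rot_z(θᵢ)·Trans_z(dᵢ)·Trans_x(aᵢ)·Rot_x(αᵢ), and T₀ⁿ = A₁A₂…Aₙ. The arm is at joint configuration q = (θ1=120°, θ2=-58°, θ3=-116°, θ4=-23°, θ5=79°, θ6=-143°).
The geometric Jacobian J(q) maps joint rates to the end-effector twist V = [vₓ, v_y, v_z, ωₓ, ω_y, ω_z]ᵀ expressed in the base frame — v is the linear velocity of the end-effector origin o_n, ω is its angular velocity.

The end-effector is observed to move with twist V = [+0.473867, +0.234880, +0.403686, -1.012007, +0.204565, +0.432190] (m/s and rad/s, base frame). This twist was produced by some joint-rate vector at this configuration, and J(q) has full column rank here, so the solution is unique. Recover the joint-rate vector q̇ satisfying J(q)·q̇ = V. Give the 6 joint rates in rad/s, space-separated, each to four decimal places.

-0.4970 0.0590 0.5670 0.8870 0.2450 -0.7280

o_n = [0.0804, 0.4862, 0.5355]
J₁: ẑ×o_n = [-0.4862, 0.0804, 0.0000], ω = ẑ
J2: z=[0.8660, 0.5000, 0.0000] o=[-0.1550, 0.2685, 0.3100] → [0.1127, -0.1953, 0.0709, 0.8660, 0.5000, 0.0000]
J3: z=[-0.4240, 0.7344, 0.5299] o=[-0.0155, 0.4469, 0.1743] → [0.2444, 0.2040, -0.0871, -0.4240, 0.7344, 0.5299]
J4: z=[-0.1415, -0.6317, 0.7622] o=[-0.0340, 0.7485, 0.4208] → [0.1275, 0.1034, 0.1094, -0.1415, -0.6317, 0.7622]
J5: z=[-0.0408, 0.7730, 0.6331] o=[0.1539, 0.7374, 0.4465] → [0.2278, -0.0429, 0.0671, -0.0408, 0.7730, 0.6331]
J6: z=[0.9439, -0.1779, 0.2781] o=[0.1965, 0.9524, 0.4394] → [0.1126, -0.1230, -0.4608, 0.9439, -0.1779, 0.2781]
q̇ = J⁺·V = [-0.4970, 0.0590, 0.5670, 0.8870, 0.2450, -0.7280]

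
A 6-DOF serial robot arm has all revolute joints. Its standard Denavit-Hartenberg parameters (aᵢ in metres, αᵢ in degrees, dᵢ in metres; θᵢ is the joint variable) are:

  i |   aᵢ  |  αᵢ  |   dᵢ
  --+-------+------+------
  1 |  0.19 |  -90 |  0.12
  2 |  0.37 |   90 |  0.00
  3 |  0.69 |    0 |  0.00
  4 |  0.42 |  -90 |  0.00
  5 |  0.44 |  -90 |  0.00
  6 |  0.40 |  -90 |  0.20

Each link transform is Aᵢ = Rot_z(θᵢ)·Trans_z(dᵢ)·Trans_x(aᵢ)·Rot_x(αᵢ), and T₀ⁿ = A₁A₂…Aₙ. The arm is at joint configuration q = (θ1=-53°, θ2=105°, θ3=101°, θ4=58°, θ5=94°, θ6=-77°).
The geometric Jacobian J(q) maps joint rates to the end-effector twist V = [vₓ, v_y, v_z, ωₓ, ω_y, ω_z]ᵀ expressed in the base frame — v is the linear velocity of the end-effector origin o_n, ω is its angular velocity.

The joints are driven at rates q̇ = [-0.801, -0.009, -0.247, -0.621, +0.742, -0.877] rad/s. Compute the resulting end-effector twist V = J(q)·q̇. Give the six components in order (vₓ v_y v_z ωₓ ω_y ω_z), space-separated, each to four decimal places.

0.7132 -0.3957 -0.3452 -0.6815 0.2594 0.4853

o_n = [0.1293, 0.4585, 0.3234]
J₁: ẑ×o_n = [-0.4585, 0.1293, 0.0000], ω = ẑ
J2: z=[0.7986, 0.6018, 0.0000] o=[0.1143, -0.1517, 0.1200] → [0.1224, -0.1624, 0.4784, 0.7986, 0.6018, 0.0000]
J3: z=[0.5813, -0.7714, -0.2588] o=[0.0567, -0.0753, -0.2374] → [-0.2945, -0.3448, 0.3663, 0.5813, -0.7714, -0.2588]
J4: z=[0.5813, -0.7714, -0.2588] o=[0.6182, 0.3051, -0.1102] → [-0.2948, -0.1255, -0.2879, 0.5813, -0.7714, -0.2588]
J5: z=[-0.6898, -0.6359, 0.3462] o=[0.7994, 0.3147, 0.2685] → [-0.0847, -0.1941, -0.5254, -0.6898, -0.6359, 0.3462]
J6: z=[-0.3900, -0.0765, -0.9176] o=[0.5310, 0.6526, 0.3544] → [-0.1757, 0.3565, 0.0450, -0.3900, -0.0765, -0.9176]
V = J·q̇ = [0.7132, -0.3957, -0.3452, -0.6815, 0.2594, 0.4853]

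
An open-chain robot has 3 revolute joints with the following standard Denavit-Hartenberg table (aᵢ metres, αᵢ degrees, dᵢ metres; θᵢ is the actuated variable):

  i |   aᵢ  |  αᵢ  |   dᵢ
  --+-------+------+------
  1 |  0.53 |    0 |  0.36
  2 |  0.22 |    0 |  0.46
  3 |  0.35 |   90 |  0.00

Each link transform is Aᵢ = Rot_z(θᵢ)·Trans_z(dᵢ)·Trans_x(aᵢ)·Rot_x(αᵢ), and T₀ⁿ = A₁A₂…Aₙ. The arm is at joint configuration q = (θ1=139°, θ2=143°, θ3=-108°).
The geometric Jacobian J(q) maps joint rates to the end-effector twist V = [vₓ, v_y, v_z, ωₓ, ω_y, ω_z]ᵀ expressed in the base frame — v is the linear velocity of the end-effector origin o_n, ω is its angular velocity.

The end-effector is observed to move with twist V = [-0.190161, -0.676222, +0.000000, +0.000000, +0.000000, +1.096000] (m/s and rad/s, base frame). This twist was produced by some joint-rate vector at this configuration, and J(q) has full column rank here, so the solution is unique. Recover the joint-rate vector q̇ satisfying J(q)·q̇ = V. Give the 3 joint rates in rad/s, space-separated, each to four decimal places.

0.8060 -0.2010 0.4910

o_n = [-0.7023, 0.1691, 0.8200]
J₁: ẑ×o_n = [-0.1691, -0.7023, 0.0000], ω = ẑ
J2: z=[0.0000, 0.0000, 1.0000] o=[-0.4000, 0.3477, 0.3600] → [0.1786, -0.3023, 0.0000, 0.0000, 0.0000, 1.0000]
J3: z=[0.0000, 0.0000, 1.0000] o=[-0.3543, 0.1325, 0.8200] → [-0.0366, -0.3481, 0.0000, 0.0000, 0.0000, 1.0000]
q̇ = J⁺·V = [0.8060, -0.2010, 0.4910]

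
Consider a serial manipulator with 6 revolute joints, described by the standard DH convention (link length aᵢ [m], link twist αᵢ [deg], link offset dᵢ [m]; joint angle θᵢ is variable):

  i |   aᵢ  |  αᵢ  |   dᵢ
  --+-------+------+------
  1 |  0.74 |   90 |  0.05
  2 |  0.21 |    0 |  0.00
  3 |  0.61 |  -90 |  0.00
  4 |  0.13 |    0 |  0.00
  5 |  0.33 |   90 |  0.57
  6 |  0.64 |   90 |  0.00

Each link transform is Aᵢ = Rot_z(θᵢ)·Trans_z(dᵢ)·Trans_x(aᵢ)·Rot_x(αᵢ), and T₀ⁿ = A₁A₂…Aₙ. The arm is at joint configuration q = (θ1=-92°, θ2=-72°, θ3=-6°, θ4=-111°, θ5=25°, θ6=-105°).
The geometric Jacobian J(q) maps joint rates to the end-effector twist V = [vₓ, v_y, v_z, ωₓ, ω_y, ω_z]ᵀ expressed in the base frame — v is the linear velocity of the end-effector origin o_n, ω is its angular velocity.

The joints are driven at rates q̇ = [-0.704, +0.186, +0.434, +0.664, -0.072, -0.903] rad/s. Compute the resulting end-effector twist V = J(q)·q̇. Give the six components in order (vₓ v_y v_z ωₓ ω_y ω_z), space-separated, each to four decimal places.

-0.0976 -0.3631 -0.0476 -0.5834 -0.7464 -1.4620

o_n = [-0.3158, -0.8668, -0.7221]
J₁: ẑ×o_n = [0.8668, -0.3158, 0.0000], ω = ẑ
J2: z=[-0.9994, 0.0349, 0.0000] o=[-0.0258, -0.7395, 0.0500] → [-0.0269, -0.7716, 0.1373, -0.9994, 0.0349, 0.0000]
J3: z=[-0.9994, 0.0349, 0.0000] o=[-0.0281, -0.8044, -0.1497] → [-0.0200, -0.5720, 0.0724, -0.9994, 0.0349, 0.0000]
J4: z=[-0.0341, -0.9776, 0.2079] o=[-0.0325, -0.9312, -0.7464] → [-0.0372, -0.0581, -0.2791, -0.0341, -0.9776, 0.2079]
J5: z=[-0.0341, -0.9776, 0.2079] o=[-0.1535, -0.9172, -0.7008] → [0.0103, -0.0345, -0.1604, -0.0341, -0.9776, 0.2079]
J6: z=[-0.0625, 0.2097, 0.9758] o=[-0.5021, -1.4677, -0.6048] → [-0.6110, 0.1745, -0.0766, -0.0625, 0.2097, 0.9758]
V = J·q̇ = [-0.0976, -0.3631, -0.0476, -0.5834, -0.7464, -1.4620]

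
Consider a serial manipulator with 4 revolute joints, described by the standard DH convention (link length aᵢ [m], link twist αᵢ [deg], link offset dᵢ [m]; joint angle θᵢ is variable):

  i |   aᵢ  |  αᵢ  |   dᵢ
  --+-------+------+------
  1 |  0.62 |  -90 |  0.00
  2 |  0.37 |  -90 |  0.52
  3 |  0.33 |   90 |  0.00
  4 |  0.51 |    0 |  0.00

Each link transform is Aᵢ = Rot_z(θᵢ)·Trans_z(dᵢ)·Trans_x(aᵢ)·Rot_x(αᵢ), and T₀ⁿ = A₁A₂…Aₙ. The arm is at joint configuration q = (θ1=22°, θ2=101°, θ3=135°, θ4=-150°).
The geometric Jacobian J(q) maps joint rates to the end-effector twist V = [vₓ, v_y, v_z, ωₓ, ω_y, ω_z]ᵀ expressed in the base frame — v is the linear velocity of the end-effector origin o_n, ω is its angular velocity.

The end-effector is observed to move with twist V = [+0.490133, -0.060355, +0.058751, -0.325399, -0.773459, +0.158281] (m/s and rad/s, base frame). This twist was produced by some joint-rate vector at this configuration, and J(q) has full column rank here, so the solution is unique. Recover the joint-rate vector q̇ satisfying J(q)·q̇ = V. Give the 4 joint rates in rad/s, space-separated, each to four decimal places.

o_n = [0.5031, 0.8493, -0.4894]
J₁: ẑ×o_n = [-0.8493, 0.5031, 0.0000], ω = ẑ
J2: z=[-0.3746, 0.9272, 0.0000] o=[0.5749, 0.2323, 0.0000] → [-0.4537, -0.1833, -0.1646, -0.3746, 0.9272, 0.0000]
J3: z=[-0.9101, -0.3677, 0.1908] o=[0.3146, 0.6879, -0.3632] → [0.0156, -0.0789, -0.0775, -0.9101, -0.3677, 0.1908]
J4: z=[0.1398, -0.7062, -0.6941] o=[0.4433, 0.4883, -0.1341] → [0.5014, 0.0081, 0.0927, 0.1398, -0.7062, -0.6941]
q̇ = J⁺·V = [-0.3680, -0.9990, 0.6810, -0.5710]

-0.3680 -0.9990 0.6810 -0.5710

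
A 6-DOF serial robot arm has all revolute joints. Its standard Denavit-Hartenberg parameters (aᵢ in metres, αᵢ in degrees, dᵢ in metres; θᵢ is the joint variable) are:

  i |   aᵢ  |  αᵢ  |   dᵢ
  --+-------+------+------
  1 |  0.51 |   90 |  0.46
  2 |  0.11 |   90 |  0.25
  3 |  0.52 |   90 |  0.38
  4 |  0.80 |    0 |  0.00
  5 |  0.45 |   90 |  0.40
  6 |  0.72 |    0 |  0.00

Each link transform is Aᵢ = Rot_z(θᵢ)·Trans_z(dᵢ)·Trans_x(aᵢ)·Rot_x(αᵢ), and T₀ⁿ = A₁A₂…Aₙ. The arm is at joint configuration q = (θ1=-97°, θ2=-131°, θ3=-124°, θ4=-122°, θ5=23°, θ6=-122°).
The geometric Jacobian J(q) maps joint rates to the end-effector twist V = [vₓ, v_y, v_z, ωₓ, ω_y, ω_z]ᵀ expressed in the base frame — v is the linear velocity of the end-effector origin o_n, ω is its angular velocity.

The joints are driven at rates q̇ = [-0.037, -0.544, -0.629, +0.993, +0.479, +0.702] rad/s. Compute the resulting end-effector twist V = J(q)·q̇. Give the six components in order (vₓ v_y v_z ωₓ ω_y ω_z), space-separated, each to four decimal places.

o_n = [-0.1379, -0.6187, 0.0411]
J₁: ẑ×o_n = [0.6187, -0.1379, 0.0000], ω = ẑ
J2: z=[-0.9925, 0.1219, 0.0000] o=[-0.0622, -0.5062, 0.4600] → [-0.0511, -0.4158, 0.1209, -0.9925, 0.1219, 0.0000]
J3: z=[0.0920, 0.7491, 0.6561] o=[-0.3015, -0.4041, 0.3770] → [-0.1108, 0.1382, -0.1423, 0.0920, 0.7491, 0.6561]
J4: z=[-0.6213, -0.4717, 0.6257] o=[0.1381, -0.3613, 0.8457] → [0.5406, -0.6726, 0.0297, -0.6213, -0.4717, 0.6257]
J5: z=[-0.6213, -0.4717, 0.6257] o=[-0.2542, -0.6723, 0.2217] → [0.0516, -0.0395, 0.0215, -0.6213, -0.4717, 0.6257]
J6: z=[-0.7542, 0.5766, -0.3142] o=[-0.5984, -1.1612, 0.1507] → [0.1073, -0.2274, -0.6747, -0.7542, 0.5766, -0.3142]
V = J·q̇ = [0.7114, -0.7021, -0.4101, -0.9619, -0.8270, 0.2508]

0.7114 -0.7021 -0.4101 -0.9619 -0.8270 0.2508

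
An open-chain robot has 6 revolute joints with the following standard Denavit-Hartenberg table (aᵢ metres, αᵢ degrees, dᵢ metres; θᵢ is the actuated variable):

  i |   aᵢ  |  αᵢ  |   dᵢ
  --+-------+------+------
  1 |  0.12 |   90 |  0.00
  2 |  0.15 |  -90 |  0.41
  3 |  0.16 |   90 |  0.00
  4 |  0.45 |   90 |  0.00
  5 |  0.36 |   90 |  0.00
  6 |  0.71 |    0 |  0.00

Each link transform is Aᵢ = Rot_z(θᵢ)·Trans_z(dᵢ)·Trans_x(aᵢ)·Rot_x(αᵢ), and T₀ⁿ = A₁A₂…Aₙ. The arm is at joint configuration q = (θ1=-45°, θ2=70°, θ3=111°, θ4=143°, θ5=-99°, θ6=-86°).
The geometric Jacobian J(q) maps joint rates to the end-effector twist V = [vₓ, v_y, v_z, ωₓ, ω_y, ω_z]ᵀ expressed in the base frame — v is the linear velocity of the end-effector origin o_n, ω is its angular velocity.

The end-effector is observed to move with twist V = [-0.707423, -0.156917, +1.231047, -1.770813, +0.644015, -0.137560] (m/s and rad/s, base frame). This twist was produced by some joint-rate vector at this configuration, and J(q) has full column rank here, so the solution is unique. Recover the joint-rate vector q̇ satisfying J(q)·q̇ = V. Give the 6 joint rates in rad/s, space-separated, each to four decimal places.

o_n = [-0.4705, -1.0728, -0.1345]
J₁: ẑ×o_n = [1.0728, -0.4705, 0.0000], ω = ẑ
J2: z=[-0.7071, -0.7071, 0.0000] o=[0.0849, -0.0849, 0.0000] → [0.0951, -0.0951, 0.3058, -0.7071, -0.7071, 0.0000]
J3: z=[-0.6645, 0.6645, 0.3420] o=[-0.1688, -0.4110, 0.1410] → [0.0433, -0.2862, 0.6402, -0.6645, 0.6645, 0.3420]
J4: z=[0.4792, 0.0276, 0.8773] o=[-0.0770, -0.2916, 0.0871] → [0.6792, -0.2391, -0.3635, 0.4792, 0.0276, 0.8773]
J5: z=[-0.1855, 0.9801, 0.0705] o=[-0.4631, -0.3800, 0.3007] → [-0.3777, -0.0813, 0.1358, -0.1855, 0.9801, 0.0705]
J6: z=[0.9223, 0.1984, -0.3317] o=[-0.5851, -0.3788, -0.0379] → [-0.2494, 0.0510, -0.6628, 0.9223, 0.1984, -0.3317]
q̇ = J⁺·V = [-0.4800, 0.9190, 0.8580, -0.1450, 0.8150, -0.3580]

-0.4800 0.9190 0.8580 -0.1450 0.8150 -0.3580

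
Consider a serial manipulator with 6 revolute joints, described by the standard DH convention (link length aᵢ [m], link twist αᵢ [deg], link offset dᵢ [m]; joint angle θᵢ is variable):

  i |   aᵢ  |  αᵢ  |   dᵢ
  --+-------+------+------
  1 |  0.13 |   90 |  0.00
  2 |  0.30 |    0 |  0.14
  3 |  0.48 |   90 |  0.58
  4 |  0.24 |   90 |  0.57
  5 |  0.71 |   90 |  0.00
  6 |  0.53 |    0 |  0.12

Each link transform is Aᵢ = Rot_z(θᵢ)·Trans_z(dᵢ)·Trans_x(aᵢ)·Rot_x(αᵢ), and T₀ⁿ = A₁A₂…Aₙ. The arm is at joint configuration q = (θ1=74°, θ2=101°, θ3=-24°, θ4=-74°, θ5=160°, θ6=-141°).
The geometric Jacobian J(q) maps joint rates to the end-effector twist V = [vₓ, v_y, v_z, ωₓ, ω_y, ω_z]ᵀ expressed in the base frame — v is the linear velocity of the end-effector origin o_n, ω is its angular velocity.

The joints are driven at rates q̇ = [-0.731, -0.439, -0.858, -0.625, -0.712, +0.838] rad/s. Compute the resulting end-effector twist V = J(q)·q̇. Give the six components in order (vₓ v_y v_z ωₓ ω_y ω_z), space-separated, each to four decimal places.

0.8968 0.4286 -0.9108 -1.2320 0.6966 -0.0237

o_n = [1.0601, 0.7545, 0.8983]
J₁: ẑ×o_n = [-0.7545, 1.0601, 0.0000], ω = ẑ
J2: z=[0.9613, -0.2756, 0.0000] o=[0.0358, 0.1250, 0.0000] → [-0.2476, -0.8635, 0.8875, 0.9613, -0.2756, 0.0000]
J3: z=[0.9613, -0.2756, 0.0000] o=[0.1546, 0.0313, 0.2945] → [-0.1664, -0.5804, 0.9448, 0.9613, -0.2756, 0.0000]
J4: z=[0.2686, 0.9366, -0.2250] o=[0.7419, -0.0247, 0.7622] → [0.3028, -0.1081, -0.0887, 0.2686, 0.9366, -0.2250]
J5: z=[-0.3246, -0.1319, -0.9366] o=[0.6773, 0.5870, 0.6984] → [0.1305, -0.2936, -0.0039, -0.3246, -0.1319, -0.9366]
J6: z=[-0.0578, 0.9911, -0.1195] o=[1.3477, 0.5979, 0.4646] → [0.4486, 0.0594, 0.2759, -0.0578, 0.9911, -0.1195]
V = J·q̇ = [0.8968, 0.4286, -0.9108, -1.2320, 0.6966, -0.0237]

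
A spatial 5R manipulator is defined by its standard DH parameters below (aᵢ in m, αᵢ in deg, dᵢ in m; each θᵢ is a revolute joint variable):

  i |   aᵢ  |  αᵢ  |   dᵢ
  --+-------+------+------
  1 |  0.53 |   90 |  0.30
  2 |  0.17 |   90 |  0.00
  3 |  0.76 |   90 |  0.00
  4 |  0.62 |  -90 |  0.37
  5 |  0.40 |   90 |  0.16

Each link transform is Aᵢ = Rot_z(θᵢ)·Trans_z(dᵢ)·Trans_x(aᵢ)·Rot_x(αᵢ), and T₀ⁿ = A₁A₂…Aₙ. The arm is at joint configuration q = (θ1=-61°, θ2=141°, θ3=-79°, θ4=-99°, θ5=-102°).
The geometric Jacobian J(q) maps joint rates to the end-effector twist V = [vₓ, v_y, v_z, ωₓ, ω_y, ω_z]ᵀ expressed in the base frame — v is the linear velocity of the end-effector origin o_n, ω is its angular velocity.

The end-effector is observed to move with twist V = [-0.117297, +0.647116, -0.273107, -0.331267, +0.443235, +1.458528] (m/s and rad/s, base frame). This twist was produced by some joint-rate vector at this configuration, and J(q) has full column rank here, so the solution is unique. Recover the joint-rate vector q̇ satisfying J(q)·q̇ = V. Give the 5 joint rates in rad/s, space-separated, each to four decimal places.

0.9170 0.7760 0.2080 -0.6190 0.8450

o_n = [1.0882, 0.0252, -0.3947]
J₁: ẑ×o_n = [-0.0252, 1.0882, 0.0000], ω = ẑ
J2: z=[-0.8746, -0.4848, 0.0000] o=[0.2569, -0.4635, 0.3000] → [0.3368, -0.6076, -0.0245, -0.8746, -0.4848, 0.0000]
J3: z=[0.3051, -0.5504, 0.7771] o=[0.1929, -0.3480, 0.4070] → [0.1512, 0.9404, 0.6067, 0.3051, -0.5504, 0.7771]
J4: z=[0.5367, -0.5747, -0.6178] o=[0.7908, 0.1123, 0.4982] → [0.4594, 0.2955, 0.1242, 0.5367, -0.5747, -0.6178]
J5: z=[0.7292, 0.6842, -0.0030] o=[0.7262, 0.1779, -0.2179] → [-0.1214, 0.1278, -0.3590, 0.7292, 0.6842, -0.0030]
q̇ = J⁺·V = [0.9170, 0.7760, 0.2080, -0.6190, 0.8450]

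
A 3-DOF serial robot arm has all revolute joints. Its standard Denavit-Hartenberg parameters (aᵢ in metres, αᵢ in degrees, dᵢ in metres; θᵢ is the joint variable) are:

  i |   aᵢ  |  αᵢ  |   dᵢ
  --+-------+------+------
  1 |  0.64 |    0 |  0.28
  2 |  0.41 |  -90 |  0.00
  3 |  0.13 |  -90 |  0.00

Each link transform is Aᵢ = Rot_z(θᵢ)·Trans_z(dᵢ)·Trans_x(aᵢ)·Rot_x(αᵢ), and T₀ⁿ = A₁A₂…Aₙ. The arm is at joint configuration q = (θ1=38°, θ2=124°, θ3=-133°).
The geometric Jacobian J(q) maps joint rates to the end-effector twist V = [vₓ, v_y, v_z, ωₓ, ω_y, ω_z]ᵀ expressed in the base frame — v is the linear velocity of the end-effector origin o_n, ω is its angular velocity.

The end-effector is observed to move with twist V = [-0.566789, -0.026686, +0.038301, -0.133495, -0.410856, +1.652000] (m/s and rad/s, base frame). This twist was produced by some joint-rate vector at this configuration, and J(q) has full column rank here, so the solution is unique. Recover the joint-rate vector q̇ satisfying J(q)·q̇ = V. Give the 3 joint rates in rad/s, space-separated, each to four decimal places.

0.9230 0.7290 0.4320

o_n = [0.1987, 0.4933, 0.3751]
J₁: ẑ×o_n = [-0.4933, 0.1987, 0.0000], ω = ẑ
J2: z=[0.0000, 0.0000, 1.0000] o=[0.5043, 0.3940, 0.2800] → [-0.0993, -0.3056, 0.0000, 0.0000, 0.0000, 1.0000]
J3: z=[-0.3090, -0.9511, 0.0000] o=[0.1144, 0.5207, 0.2800] → [-0.0904, 0.0294, 0.0887, -0.3090, -0.9511, 0.0000]
q̇ = J⁺·V = [0.9230, 0.7290, 0.4320]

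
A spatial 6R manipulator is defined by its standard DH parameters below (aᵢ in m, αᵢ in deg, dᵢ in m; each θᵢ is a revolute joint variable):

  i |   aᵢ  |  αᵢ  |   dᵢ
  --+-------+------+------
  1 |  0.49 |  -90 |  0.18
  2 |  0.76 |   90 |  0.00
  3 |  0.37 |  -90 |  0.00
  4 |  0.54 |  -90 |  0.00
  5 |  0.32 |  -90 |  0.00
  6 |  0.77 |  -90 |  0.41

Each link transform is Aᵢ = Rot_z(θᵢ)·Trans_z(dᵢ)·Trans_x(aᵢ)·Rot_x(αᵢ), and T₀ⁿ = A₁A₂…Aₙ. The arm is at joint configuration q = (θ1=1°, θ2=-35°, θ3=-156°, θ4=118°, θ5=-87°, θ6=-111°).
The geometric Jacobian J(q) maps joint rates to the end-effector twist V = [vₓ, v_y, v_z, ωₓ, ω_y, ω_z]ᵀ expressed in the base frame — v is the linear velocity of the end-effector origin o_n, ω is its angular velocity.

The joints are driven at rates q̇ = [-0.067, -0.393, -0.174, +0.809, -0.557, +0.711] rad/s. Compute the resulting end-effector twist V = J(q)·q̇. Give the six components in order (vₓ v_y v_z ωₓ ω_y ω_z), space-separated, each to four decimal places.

0.0482 -0.6812 1.8590 0.7681 -1.1493 -0.8403

o_n = [1.9360, 0.3026, 0.5821]
J₁: ẑ×o_n = [-0.3026, 1.9360, 0.0000], ω = ẑ
J2: z=[-0.0175, 0.9998, 0.0000] o=[0.4899, 0.0086, 0.1800] → [0.4020, 0.0070, -1.4510, -0.0175, 0.9998, 0.0000]
J3: z=[-0.5735, -0.0100, 0.8192] o=[1.1124, 0.0194, 0.6159] → [-0.2317, 0.6552, -0.1542, -0.5735, -0.0100, 0.8192]
J4: z=[0.3491, -0.9076, 0.2333] o=[0.8382, -0.1359, 0.4220] → [-0.2476, 0.2002, 1.1494, 0.3491, -0.9076, 0.2333]
J5: z=[0.3851, 0.3659, 0.8472] o=[1.2995, -0.0247, 0.1643] → [-0.1245, 0.3783, -0.1068, 0.3851, 0.3659, 0.8472]
J6: z=[0.8349, 0.2531, -0.4888] o=[1.4253, -0.3113, 0.2309] → [0.3890, -0.5428, 0.3833, 0.8349, 0.2531, -0.4888]
V = J·q̇ = [0.0482, -0.6812, 1.8590, 0.7681, -1.1493, -0.8403]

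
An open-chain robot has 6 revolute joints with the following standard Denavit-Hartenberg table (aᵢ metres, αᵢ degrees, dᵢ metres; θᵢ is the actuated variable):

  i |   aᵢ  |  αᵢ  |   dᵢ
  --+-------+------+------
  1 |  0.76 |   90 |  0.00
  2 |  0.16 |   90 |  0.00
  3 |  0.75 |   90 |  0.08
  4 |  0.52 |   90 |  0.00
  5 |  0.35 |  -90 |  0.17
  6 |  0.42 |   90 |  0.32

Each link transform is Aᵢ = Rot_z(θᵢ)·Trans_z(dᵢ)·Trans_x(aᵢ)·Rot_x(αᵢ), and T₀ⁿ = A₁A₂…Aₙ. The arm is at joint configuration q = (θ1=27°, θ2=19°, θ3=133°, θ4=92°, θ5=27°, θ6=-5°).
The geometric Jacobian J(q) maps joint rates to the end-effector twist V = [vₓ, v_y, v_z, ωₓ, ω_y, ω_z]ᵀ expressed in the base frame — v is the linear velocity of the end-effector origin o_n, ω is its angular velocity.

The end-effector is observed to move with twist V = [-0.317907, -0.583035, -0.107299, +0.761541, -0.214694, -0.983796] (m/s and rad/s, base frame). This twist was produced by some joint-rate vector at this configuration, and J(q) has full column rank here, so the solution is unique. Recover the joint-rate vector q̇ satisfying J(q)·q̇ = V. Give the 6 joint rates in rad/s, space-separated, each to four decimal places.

o_n = [1.5083, -0.4715, -1.0846]
J₁: ẑ×o_n = [0.4715, 1.5083, -0.0000], ω = ẑ
J2: z=[0.4540, -0.8910, 0.0000] o=[0.6772, 0.3450, 0.0000] → [0.9664, 0.4924, 0.3698, 0.4540, -0.8910, 0.0000]
J3: z=[0.2901, 0.1478, -0.9455] o=[0.8120, 0.4137, 0.0521] → [-1.0050, -0.3286, -0.3597, 0.2901, 0.1478, -0.9455]
J4: z=[0.9258, -0.2937, 0.2381] o=[0.6533, -0.2828, -0.1901] → [0.3077, 1.0317, 0.0764, 0.9258, -0.2937, 0.2381]
J5: z=[-0.2323, -0.9387, -0.2549] o=[0.8084, -0.1888, -0.6774] → [0.3102, -0.2730, 0.7226, -0.2323, -0.9387, -0.2549]
J6: z=[0.6894, -0.3437, 0.6376] o=[1.0091, -0.3387, -0.9752] → [0.1223, 0.3937, 0.0800, 0.6894, -0.3437, 0.6376]
q̇ = J⁺·V = [-0.7920, 0.3470, 0.3700, 0.5000, -0.1930, -0.0160]

-0.7920 0.3470 0.3700 0.5000 -0.1930 -0.0160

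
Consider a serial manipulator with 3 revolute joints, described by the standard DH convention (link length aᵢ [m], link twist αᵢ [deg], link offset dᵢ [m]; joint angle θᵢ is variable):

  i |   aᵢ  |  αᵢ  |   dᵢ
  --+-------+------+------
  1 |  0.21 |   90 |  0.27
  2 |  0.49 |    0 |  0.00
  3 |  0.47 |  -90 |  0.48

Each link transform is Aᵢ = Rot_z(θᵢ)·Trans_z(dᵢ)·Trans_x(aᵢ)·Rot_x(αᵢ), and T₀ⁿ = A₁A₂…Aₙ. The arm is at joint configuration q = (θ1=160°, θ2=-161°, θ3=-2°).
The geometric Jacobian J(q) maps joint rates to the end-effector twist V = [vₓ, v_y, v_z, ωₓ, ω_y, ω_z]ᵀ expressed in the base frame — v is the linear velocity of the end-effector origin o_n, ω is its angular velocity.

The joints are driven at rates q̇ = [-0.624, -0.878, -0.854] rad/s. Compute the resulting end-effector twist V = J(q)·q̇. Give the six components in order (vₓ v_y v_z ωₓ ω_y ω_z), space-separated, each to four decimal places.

o_n = [0.8246, 0.2107, -0.0269]
J₁: ẑ×o_n = [-0.2107, 0.8246, 0.0000], ω = ẑ
J2: z=[0.3420, 0.9397, 0.0000] o=[-0.1973, 0.0718, 0.2700] → [-0.2790, 0.1016, -0.9128, 0.3420, 0.9397, 0.0000]
J3: z=[0.3420, 0.9397, 0.0000] o=[0.2380, -0.0866, 0.1105] → [-0.1291, 0.0470, -0.4495, 0.3420, 0.9397, 0.0000]
V = J·q̇ = [0.4867, -0.6438, 1.1853, -0.5924, -1.6275, -0.6240]

0.4867 -0.6438 1.1853 -0.5924 -1.6275 -0.6240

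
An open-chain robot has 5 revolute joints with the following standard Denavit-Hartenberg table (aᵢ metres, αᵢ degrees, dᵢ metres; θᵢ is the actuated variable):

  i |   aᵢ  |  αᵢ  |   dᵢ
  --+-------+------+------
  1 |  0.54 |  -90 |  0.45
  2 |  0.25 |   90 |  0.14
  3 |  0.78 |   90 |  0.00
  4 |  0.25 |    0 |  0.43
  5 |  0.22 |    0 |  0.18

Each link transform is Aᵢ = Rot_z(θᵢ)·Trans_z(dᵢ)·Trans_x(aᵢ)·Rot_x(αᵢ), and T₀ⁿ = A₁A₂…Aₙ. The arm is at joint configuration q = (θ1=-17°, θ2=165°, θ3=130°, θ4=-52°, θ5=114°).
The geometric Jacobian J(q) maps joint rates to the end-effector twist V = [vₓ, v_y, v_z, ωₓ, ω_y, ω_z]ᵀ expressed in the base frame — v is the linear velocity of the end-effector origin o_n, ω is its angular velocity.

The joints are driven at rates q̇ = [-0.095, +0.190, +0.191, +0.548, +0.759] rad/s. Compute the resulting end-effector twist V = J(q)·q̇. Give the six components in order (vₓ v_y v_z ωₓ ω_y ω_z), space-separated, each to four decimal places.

o_n = [0.8569, 1.1253, 0.4396]
J₁: ẑ×o_n = [-1.1253, 0.8569, 0.0000], ω = ẑ
J2: z=[0.2924, 0.9563, 0.0000] o=[0.5164, -0.1579, 0.4500] → [-0.0100, 0.0031, 0.0496, 0.2924, 0.9563, 0.0000]
J3: z=[0.2475, -0.0757, -0.9659] o=[0.3264, 0.0466, 0.3853] → [1.0378, -0.5258, 0.3071, 0.2475, -0.0757, -0.9659]
J4: z=[-0.5197, 0.8310, -0.1983] o=[0.9642, 0.4764, 0.5151] → [0.0659, -0.0179, -0.2480, -0.5197, 0.8310, -0.1983]
J5: z=[-0.5197, 0.8310, -0.1983] o=[0.8179, 0.9335, 0.6457] → [-0.1333, -0.1149, -0.1321, -0.5197, 0.8310, -0.1983]
V = J·q̇ = [0.2382, -0.2783, -0.1681, -0.5764, 1.2534, -0.5386]

0.2382 -0.2783 -0.1681 -0.5764 1.2534 -0.5386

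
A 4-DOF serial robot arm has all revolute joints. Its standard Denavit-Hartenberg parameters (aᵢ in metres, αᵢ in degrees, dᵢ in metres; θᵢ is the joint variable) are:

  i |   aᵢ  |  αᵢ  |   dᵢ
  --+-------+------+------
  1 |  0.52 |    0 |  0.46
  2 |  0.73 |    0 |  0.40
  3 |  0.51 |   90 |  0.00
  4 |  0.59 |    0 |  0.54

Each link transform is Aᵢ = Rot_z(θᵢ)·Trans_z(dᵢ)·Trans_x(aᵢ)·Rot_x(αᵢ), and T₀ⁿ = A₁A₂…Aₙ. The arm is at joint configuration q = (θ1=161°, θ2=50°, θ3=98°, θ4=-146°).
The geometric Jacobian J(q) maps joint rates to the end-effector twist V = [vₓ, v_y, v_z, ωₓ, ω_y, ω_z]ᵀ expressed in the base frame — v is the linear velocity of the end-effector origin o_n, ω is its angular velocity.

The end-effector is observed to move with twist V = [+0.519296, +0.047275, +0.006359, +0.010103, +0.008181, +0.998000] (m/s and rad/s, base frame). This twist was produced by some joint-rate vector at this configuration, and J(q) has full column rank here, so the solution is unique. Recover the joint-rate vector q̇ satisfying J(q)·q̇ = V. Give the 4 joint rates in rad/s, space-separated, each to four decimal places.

-0.9400 0.9600 0.9780 -0.0130

o_n = [-1.5239, -0.5627, 0.5301]
J₁: ẑ×o_n = [0.5627, -1.5239, 0.0000], ω = ẑ
J2: z=[0.0000, 0.0000, 1.0000] o=[-0.4917, 0.1693, 0.4600] → [0.7320, -1.0323, 0.0000, 0.0000, 0.0000, 1.0000]
J3: z=[0.0000, 0.0000, 1.0000] o=[-1.1174, -0.2067, 0.8600] → [0.3561, -0.4065, 0.0000, 0.0000, 0.0000, 1.0000]
J4: z=[-0.7771, -0.6293, 0.0000] o=[-0.7964, -0.6030, 0.8600] → [0.2076, -0.2564, -0.4891, -0.7771, -0.6293, 0.0000]
q̇ = J⁺·V = [-0.9400, 0.9600, 0.9780, -0.0130]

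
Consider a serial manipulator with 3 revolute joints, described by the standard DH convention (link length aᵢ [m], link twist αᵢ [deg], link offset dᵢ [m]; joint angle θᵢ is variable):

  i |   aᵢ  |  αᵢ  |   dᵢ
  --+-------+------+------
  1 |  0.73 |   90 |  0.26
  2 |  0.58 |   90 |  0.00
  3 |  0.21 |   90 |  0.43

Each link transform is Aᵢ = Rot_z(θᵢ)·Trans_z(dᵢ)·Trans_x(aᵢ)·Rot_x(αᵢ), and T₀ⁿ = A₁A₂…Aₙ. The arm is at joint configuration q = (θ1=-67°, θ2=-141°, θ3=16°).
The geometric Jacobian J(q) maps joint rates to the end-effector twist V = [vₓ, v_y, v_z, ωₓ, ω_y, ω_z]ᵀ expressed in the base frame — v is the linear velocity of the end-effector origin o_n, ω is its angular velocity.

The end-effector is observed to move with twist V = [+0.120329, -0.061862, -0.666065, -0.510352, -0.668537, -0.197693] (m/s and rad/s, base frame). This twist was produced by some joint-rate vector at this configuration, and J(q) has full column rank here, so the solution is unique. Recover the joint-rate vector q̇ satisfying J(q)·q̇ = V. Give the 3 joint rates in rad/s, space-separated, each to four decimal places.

0.3160 0.7310 -0.6610

o_n = [-0.1112, 0.1138, 0.1021]
J₁: ẑ×o_n = [-0.1138, -0.1112, 0.0000], ω = ẑ
J2: z=[-0.9205, -0.3907, 0.0000] o=[0.2852, -0.6720, 0.2600] → [0.0617, -0.1453, -0.8782, -0.9205, -0.3907, 0.0000]
J3: z=[-0.2459, 0.5793, 0.7771] o=[0.1091, -0.2571, -0.1050] → [-0.1682, -0.1203, 0.0364, -0.2459, 0.5793, 0.7771]
q̇ = J⁺·V = [0.3160, 0.7310, -0.6610]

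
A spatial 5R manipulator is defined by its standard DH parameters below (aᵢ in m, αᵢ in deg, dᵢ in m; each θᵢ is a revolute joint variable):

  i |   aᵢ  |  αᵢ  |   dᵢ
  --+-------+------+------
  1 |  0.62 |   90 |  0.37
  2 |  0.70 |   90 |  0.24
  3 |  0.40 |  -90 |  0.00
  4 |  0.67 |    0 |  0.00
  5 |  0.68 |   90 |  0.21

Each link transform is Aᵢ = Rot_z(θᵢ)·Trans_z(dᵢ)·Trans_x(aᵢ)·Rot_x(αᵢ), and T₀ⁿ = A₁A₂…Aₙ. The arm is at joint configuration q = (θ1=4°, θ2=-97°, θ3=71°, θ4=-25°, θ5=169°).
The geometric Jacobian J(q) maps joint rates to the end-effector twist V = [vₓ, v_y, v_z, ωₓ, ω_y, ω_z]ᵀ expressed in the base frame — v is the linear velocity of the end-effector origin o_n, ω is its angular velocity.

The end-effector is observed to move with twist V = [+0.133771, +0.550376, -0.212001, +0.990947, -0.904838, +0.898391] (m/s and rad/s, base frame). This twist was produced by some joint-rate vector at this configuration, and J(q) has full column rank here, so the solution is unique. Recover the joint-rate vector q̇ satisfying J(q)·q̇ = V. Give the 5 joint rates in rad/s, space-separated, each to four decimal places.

o_n = [0.7065, -0.6930, -0.2896]
J₁: ẑ×o_n = [0.6930, 0.7065, -0.0000], ω = ẑ
J2: z=[0.0698, -0.9976, 0.0000] o=[0.6185, 0.0432, 0.3700] → [0.6580, 0.0460, 0.0364, 0.0698, -0.9976, 0.0000]
J3: z=[-0.9901, -0.0692, 0.1219] o=[0.5501, -0.2021, -0.3248] → [0.0574, 0.0539, 0.4968, -0.9901, -0.0692, 0.1219]
J4: z=[0.1377, -0.3167, 0.9385] o=[0.5607, -0.5805, -0.4540] → [0.0535, 0.1142, 0.0307, 0.1377, -0.3167, 0.9385]
J5: z=[0.1377, -0.3167, 0.9385] o=[0.2963, -1.1745, -0.6158] → [-0.5552, 0.3400, 0.1962, 0.1377, -0.3167, 0.9385]
q̇ = J⁺·V = [0.3690, 0.7520, -0.8540, -0.3170, 0.9920]

0.3690 0.7520 -0.8540 -0.3170 0.9920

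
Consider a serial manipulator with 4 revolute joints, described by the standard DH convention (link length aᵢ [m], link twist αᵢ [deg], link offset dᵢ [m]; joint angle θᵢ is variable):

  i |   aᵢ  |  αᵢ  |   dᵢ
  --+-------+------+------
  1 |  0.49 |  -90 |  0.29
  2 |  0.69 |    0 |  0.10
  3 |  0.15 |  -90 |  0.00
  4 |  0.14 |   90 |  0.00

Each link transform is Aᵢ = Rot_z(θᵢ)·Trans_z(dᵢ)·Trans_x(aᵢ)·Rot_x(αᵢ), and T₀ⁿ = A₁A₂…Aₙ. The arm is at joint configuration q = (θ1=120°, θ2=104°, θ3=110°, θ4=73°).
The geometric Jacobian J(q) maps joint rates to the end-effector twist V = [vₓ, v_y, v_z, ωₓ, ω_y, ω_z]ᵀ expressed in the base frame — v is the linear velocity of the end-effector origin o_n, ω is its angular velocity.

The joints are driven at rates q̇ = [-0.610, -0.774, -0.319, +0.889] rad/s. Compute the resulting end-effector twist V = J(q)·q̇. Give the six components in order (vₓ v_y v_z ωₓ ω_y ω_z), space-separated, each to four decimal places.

-0.1212 0.4837 -0.3688 0.6980 0.9770 0.1270

o_n = [-0.0530, 0.1596, -0.2727]
J₁: ẑ×o_n = [-0.1596, -0.0530, 0.0000], ω = ẑ
J2: z=[-0.8660, -0.5000, 0.0000] o=[-0.2450, 0.4244, 0.2900] → [0.2814, -0.4873, 0.3252, -0.8660, -0.5000, 0.0000]
J3: z=[-0.8660, -0.5000, 0.0000] o=[-0.2481, 0.2298, -0.3795] → [-0.0534, 0.0925, 0.1583, -0.8660, -0.5000, 0.0000]
J4: z=[-0.2796, 0.4843, 0.8290] o=[-0.1860, 0.1221, -0.2956] → [-0.0200, 0.1166, -0.0749, -0.2796, 0.4843, 0.8290]
V = J·q̇ = [-0.1212, 0.4837, -0.3688, 0.6980, 0.9770, 0.1270]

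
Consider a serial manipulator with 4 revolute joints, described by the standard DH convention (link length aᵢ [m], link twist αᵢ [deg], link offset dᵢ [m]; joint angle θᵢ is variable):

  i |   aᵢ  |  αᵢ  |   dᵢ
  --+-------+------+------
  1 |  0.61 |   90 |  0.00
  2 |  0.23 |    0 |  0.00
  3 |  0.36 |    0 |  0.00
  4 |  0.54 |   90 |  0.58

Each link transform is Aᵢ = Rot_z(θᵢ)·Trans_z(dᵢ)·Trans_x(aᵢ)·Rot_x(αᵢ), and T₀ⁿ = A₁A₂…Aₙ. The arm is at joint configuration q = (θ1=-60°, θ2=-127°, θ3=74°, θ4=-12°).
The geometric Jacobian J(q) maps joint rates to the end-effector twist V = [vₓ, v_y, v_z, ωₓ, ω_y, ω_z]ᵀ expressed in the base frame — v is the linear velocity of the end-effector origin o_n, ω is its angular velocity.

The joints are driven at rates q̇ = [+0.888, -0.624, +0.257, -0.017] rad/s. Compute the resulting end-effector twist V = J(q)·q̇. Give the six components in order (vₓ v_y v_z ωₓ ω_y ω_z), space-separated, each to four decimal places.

o_n = [-0.0441, -1.0837, -0.9606]
J₁: ẑ×o_n = [1.0837, -0.0441, 0.0000], ω = ẑ
J2: z=[-0.8660, -0.5000, 0.0000] o=[0.3050, -0.5283, 0.0000] → [0.4803, -0.8319, 0.3064, -0.8660, -0.5000, 0.0000]
J3: z=[-0.8660, -0.5000, 0.0000] o=[0.2358, -0.4084, -0.1837] → [0.3885, -0.6728, 0.4449, -0.8660, -0.5000, 0.0000]
J4: z=[-0.8660, -0.5000, 0.0000] o=[0.3441, -0.5960, -0.4712] → [0.2447, -0.4238, 0.2282, -0.8660, -0.5000, 0.0000]
V = J·q̇ = [0.7583, 0.3143, -0.0808, 0.3326, 0.1920, 0.8880]

0.7583 0.3143 -0.0808 0.3326 0.1920 0.8880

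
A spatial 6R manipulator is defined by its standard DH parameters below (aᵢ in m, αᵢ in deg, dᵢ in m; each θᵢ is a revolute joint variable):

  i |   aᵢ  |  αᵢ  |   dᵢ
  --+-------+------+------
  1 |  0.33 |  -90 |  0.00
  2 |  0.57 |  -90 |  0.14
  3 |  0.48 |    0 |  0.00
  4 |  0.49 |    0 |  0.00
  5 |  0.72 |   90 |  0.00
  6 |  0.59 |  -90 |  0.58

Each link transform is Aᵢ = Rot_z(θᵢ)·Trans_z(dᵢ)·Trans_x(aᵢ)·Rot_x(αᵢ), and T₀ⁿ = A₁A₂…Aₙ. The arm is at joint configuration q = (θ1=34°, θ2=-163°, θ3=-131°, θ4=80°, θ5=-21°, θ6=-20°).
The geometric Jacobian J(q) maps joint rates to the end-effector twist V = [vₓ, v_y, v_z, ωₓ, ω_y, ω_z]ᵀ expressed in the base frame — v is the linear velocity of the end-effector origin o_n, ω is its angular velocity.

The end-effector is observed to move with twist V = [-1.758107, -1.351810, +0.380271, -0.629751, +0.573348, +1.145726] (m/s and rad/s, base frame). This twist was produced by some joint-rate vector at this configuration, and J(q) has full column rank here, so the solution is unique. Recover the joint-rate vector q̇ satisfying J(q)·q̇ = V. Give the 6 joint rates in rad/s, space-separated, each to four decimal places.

o_n = [-1.3687, 1.8201, -0.0744]
J₁: ẑ×o_n = [-1.8201, -1.3687, 0.0000], ω = ẑ
J2: z=[-0.5592, 0.8290, 0.0000] o=[0.2736, 0.1845, 0.0000] → [-0.0617, -0.0416, 0.4469, -0.5592, 0.8290, 0.0000]
J3: z=[0.2424, 0.1635, 0.9563] o=[-0.2566, -0.0042, 0.1667] → [-1.7840, -1.0051, 0.6240, 0.2424, 0.1635, 0.9563]
J4: z=[0.2424, 0.1635, 0.9563] o=[-0.2095, 0.4645, 0.0746] → [-1.3207, -1.0725, 0.5181, 0.2424, 0.1635, 0.9563]
J5: z=[0.2424, 0.1635, 0.9563] o=[-0.6669, 0.6153, 0.1647] → [-1.1913, -0.6132, 0.4068, 0.2424, 0.1635, 0.9563]
J6: z=[0.5812, 0.7648, -0.2781] o=[-1.2262, 1.0640, 0.2298] → [-0.0224, 0.2164, 0.5484, 0.5812, 0.7648, -0.2781]
q̇ = J⁺·V = [0.7150, 0.9310, -0.0550, 0.1460, 0.2620, -0.3350]

0.7150 0.9310 -0.0550 0.1460 0.2620 -0.3350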